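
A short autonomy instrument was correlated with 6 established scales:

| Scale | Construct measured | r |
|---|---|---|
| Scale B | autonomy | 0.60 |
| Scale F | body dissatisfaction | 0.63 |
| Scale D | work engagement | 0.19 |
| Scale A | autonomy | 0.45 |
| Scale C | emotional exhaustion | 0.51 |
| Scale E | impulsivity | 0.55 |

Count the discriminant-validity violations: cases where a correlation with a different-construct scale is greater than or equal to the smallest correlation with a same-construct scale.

Convergent (same construct = autonomy): Scale B, Scale A.
Smallest convergent = 0.45. Discriminant values: 0.63, 0.19, 0.51, 0.55; count ≥ 0.45 → 3.

3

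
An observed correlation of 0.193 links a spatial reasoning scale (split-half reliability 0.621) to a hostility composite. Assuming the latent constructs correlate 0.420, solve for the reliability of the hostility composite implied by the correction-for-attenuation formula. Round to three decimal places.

r_true = r_obs / √(r_xx · r_yy) ⇒ 0.420 = 0.193 / √(0.621 · r_yy).
√(0.621 · r_yy) = 0.193 / 0.420 = 0.4595; 0.621 · r_yy = 0.2111; r_yy = 0.2111 / 0.621 ≈ 0.340.

0.340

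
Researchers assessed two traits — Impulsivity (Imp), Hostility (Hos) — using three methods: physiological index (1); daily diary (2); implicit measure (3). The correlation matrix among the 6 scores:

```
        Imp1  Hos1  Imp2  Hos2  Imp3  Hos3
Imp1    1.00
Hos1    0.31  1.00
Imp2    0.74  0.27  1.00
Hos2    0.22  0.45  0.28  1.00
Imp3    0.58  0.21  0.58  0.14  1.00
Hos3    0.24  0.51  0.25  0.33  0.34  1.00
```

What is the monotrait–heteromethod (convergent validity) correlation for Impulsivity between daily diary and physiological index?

0.74

Same trait (Imp), different methods: r(Imp2, Imp1) = 0.74.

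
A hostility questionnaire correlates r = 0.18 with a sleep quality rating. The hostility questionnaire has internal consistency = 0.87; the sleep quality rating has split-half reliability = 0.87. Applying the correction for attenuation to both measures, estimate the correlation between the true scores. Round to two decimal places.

0.21

r_true = r_obs / √(r_xx · r_yy) = 0.18 / √(0.87 × 0.87) = 0.18 / √0.7569 = 0.18 / 0.8700 ≈ 0.21.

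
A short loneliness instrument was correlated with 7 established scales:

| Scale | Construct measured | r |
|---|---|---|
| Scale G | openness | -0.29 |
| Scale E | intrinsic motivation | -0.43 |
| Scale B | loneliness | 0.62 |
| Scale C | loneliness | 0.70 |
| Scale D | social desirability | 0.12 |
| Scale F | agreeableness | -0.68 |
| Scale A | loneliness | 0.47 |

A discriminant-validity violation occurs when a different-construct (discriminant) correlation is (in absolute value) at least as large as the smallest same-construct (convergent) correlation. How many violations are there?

1

Convergent (same construct = loneliness): Scale B, Scale C, Scale A.
Smallest convergent = 0.47. Discriminant |r|: 0.29, 0.43, 0.12, 0.68; count ≥ 0.47 → 1.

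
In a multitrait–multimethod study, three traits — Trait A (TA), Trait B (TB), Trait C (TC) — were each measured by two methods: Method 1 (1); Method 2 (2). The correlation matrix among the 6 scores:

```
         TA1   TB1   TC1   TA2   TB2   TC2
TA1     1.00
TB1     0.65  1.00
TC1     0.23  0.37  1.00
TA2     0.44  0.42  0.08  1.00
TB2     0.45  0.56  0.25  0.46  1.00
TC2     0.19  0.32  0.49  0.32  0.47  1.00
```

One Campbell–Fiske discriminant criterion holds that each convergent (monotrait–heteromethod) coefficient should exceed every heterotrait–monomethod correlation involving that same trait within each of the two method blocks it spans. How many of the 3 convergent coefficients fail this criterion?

2

Convergent coefficients and their comparison sets:
TA (methods 1·2): 0.44 vs {0.65, 0.46, 0.23, 0.32} → fail.
TB (methods 1·2): 0.56 vs {0.65, 0.46, 0.37, 0.47} → fail.
TC (methods 1·2): 0.49 vs {0.23, 0.32, 0.37, 0.47} → pass.
2 of 3 fail.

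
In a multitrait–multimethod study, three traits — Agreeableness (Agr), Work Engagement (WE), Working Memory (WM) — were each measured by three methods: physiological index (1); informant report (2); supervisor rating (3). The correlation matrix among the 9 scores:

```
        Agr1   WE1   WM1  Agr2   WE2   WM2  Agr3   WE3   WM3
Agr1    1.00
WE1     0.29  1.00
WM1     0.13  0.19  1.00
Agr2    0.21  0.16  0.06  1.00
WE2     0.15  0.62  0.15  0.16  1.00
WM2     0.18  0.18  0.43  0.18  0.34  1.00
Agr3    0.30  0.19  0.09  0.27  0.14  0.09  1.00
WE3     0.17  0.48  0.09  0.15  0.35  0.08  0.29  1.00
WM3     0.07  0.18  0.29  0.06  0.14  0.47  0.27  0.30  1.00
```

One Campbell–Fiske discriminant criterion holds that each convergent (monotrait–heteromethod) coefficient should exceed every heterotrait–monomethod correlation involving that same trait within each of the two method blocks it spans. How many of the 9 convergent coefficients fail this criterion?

3

Checking each validity diagonal entry against its comparison values:
Agr (methods 1·2): 0.21 vs {0.29, 0.16, 0.13, 0.18} → fail.
Agr (methods 1·3): 0.30 vs {0.29, 0.29, 0.13, 0.27} → pass.
Agr (methods 2·3): 0.27 vs {0.16, 0.29, 0.18, 0.27} → fail.
WE (methods 1·2): 0.62 vs {0.29, 0.16, 0.19, 0.34} → pass.
WE (methods 1·3): 0.48 vs {0.29, 0.29, 0.19, 0.30} → pass.
WE (methods 2·3): 0.35 vs {0.16, 0.29, 0.34, 0.30} → pass.
WM (methods 1·2): 0.43 vs {0.13, 0.18, 0.19, 0.34} → pass.
WM (methods 1·3): 0.29 vs {0.13, 0.27, 0.19, 0.30} → fail.
WM (methods 2·3): 0.47 vs {0.18, 0.27, 0.34, 0.30} → pass.
3 of 9 fail.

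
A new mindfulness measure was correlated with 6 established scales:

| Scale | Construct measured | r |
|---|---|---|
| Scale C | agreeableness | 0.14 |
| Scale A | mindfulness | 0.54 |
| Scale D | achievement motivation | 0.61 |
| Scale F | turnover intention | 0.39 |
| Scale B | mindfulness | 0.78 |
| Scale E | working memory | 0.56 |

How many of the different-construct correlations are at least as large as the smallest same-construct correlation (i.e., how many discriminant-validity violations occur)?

Convergent (same construct = mindfulness): Scale A, Scale B.
Smallest convergent = 0.54. Discriminant values: 0.14, 0.61, 0.39, 0.56; count ≥ 0.54 → 2.

2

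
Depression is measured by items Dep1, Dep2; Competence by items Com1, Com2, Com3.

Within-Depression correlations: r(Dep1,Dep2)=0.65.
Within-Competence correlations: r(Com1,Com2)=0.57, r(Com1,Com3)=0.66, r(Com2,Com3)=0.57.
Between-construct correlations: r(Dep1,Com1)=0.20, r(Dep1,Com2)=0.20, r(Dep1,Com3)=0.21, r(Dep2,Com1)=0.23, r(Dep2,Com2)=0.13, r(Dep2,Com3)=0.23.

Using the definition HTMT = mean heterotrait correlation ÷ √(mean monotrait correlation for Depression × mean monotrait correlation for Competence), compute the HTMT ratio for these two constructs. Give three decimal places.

0.320

Between-construct mean = 1.20/6 = 0.2000.
Mean within-Dep = 0.65/1 = 0.6500; mean within-Com = 1.80/3 = 0.6000.
Geometric mean = √(0.6500 × 0.6000) = 0.6245.
HTMT = 0.2000 / 0.6245 = 0.320.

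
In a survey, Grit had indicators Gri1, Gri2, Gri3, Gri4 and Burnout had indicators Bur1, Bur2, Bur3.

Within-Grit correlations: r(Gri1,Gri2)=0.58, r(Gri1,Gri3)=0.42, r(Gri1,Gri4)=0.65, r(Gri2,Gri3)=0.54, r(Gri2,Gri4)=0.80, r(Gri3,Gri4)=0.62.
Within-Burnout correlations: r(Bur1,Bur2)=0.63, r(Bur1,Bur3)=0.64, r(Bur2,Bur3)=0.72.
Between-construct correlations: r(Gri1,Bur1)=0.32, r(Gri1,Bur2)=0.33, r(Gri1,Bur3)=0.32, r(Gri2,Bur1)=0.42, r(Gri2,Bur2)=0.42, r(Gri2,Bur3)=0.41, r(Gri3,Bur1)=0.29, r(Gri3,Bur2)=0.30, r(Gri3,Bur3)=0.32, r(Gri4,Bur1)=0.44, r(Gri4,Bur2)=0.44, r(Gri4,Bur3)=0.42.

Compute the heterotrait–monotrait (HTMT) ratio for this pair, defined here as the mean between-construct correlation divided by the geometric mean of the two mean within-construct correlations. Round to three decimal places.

Between-construct mean = 4.43/12 = 0.3692.
Mean within-Gri = 3.61/6 = 0.6017; mean within-Bur = 1.99/3 = 0.6633.
Geometric mean = √(0.6017 × 0.6633) = 0.6317.
HTMT = 0.3692 / 0.6317 = 0.584.

0.584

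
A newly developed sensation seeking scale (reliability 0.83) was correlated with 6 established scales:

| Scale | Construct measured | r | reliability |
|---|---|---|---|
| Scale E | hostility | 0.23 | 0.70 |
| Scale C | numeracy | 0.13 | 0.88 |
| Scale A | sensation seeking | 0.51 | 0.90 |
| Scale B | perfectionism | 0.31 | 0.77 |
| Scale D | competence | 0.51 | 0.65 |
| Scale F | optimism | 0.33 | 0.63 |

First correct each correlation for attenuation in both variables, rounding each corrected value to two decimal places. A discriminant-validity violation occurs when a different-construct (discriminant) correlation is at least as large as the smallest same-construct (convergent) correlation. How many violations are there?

Disattenuated r (r / √(r_scale · r_new)):
  Scale E (disc): 0.23 / √(0.70·0.83) = 0.30
  Scale C (disc): 0.13 / √(0.88·0.83) = 0.15
  Scale A (conv): 0.51 / √(0.90·0.83) = 0.59
  Scale B (disc): 0.31 / √(0.77·0.83) = 0.39
  Scale D (disc): 0.51 / √(0.65·0.83) = 0.69
  Scale F (disc): 0.33 / √(0.63·0.83) = 0.46
Smallest convergent = 0.59. Discriminant values: 0.30, 0.15, 0.39, 0.69, 0.46; count ≥ 0.59 → 1.

1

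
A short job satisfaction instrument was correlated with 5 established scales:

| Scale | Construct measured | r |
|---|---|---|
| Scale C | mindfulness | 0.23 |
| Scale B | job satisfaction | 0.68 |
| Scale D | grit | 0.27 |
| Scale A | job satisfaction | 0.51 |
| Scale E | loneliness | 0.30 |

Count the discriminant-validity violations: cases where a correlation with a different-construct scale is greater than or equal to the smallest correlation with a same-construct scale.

0

Convergent (same construct = job satisfaction): Scale B, Scale A.
Smallest convergent = 0.51. Discriminant values: 0.23, 0.27, 0.30; count ≥ 0.51 → 0.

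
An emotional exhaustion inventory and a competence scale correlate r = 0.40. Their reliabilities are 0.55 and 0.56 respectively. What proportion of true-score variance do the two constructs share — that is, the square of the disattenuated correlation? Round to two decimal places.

Disattenuated r = 0.40 / √(0.55 × 0.56) = 0.40 / 0.5550 = 0.7207.
Shared true-score variance = 0.7207² = 0.5194 ≈ 0.52.

0.52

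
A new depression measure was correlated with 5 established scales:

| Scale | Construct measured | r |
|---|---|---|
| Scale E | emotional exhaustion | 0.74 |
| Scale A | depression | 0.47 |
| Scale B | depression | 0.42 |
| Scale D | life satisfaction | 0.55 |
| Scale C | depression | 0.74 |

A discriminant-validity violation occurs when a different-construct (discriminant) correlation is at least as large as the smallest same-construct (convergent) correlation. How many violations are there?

Convergent (same construct = depression): Scale A, Scale B, Scale C.
Smallest convergent = 0.42. Discriminant values: 0.74, 0.55; count ≥ 0.42 → 2.

2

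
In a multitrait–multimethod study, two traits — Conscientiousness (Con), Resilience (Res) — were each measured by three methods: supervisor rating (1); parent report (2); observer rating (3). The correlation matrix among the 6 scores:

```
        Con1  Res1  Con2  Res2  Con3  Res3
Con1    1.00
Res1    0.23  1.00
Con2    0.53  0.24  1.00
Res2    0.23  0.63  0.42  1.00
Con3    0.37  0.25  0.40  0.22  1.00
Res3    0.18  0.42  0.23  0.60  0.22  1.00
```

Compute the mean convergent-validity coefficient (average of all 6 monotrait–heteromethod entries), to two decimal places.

0.49

Convergent values: 0.53, 0.37, 0.40, 0.63, 0.42, 0.60; mean = 2.95/6 = 0.49.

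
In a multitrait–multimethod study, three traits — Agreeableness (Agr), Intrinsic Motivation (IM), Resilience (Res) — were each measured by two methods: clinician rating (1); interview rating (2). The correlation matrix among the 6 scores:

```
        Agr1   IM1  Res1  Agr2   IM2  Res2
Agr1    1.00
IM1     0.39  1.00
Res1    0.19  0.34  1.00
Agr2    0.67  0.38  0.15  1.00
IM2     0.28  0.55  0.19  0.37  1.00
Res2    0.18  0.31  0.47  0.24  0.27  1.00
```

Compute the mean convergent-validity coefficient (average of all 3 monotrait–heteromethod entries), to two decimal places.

Convergent values: 0.67, 0.55, 0.47; mean = 1.69/3 = 0.56.

0.56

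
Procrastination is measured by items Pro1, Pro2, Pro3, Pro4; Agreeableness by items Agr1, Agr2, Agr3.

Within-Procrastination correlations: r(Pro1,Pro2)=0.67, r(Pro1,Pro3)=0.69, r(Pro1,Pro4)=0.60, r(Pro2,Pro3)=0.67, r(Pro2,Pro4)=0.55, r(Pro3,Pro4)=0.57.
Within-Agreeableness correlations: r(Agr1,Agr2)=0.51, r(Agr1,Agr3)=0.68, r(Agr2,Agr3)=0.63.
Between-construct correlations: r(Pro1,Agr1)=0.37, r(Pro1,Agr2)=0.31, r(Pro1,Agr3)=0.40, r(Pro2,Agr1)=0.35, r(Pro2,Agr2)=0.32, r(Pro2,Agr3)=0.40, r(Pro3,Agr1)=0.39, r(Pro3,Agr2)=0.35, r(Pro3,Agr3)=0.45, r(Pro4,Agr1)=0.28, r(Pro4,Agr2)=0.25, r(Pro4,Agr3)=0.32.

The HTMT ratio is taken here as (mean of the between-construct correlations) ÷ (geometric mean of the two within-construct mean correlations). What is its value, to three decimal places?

0.567

Between-construct mean = 4.19/12 = 0.3492.
Mean within-Pro = 3.75/6 = 0.6250; mean within-Agr = 1.82/3 = 0.6067.
Geometric mean = √(0.6250 × 0.6067) = 0.6158.
HTMT = 0.3492 / 0.6158 = 0.567.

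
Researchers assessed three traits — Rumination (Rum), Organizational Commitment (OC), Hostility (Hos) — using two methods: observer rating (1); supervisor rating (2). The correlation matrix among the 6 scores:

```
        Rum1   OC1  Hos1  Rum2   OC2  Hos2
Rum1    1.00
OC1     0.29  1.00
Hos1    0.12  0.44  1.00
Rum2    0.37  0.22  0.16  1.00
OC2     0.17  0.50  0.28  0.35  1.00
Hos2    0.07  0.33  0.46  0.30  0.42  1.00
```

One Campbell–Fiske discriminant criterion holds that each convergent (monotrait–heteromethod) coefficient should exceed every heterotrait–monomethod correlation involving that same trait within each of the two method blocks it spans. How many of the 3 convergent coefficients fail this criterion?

Checking each validity diagonal entry against its comparison values:
Rum (methods 1·2): 0.37 vs {0.29, 0.35, 0.12, 0.30} → pass.
OC (methods 1·2): 0.50 vs {0.29, 0.35, 0.44, 0.42} → pass.
Hos (methods 1·2): 0.46 vs {0.12, 0.30, 0.44, 0.42} → pass.
0 of 3 fail.

0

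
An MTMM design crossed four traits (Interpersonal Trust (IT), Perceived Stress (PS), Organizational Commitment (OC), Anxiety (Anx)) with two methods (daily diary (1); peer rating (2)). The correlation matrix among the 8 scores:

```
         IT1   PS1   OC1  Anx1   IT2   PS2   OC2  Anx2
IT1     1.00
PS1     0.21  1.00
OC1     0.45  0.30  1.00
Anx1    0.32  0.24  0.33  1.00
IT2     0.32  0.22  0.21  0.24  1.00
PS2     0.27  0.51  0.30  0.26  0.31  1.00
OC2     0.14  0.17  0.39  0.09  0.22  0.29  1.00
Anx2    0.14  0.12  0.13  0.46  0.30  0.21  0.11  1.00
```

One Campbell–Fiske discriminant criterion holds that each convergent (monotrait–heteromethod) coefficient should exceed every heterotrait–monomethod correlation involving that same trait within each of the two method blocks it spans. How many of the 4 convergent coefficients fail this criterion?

2

Convergent coefficients and their comparison sets:
IT (methods 1·2): 0.32 vs {0.21, 0.31, 0.45, 0.22, 0.32, 0.30} → fail.
PS (methods 1·2): 0.51 vs {0.21, 0.31, 0.30, 0.29, 0.24, 0.21} → pass.
OC (methods 1·2): 0.39 vs {0.45, 0.22, 0.30, 0.29, 0.33, 0.11} → fail.
Anx (methods 1·2): 0.46 vs {0.32, 0.30, 0.24, 0.21, 0.33, 0.11} → pass.
2 of 4 fail.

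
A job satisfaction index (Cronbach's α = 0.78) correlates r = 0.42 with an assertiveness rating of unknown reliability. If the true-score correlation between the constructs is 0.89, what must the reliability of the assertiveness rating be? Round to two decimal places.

0.29

r_true = r_obs / √(r_xx · r_yy) ⇒ 0.89 = 0.42 / √(0.78 · r_yy).
√(0.78 · r_yy) = 0.42 / 0.89 = 0.4719; 0.78 · r_yy = 0.2227; r_yy = 0.2227 / 0.78 ≈ 0.29.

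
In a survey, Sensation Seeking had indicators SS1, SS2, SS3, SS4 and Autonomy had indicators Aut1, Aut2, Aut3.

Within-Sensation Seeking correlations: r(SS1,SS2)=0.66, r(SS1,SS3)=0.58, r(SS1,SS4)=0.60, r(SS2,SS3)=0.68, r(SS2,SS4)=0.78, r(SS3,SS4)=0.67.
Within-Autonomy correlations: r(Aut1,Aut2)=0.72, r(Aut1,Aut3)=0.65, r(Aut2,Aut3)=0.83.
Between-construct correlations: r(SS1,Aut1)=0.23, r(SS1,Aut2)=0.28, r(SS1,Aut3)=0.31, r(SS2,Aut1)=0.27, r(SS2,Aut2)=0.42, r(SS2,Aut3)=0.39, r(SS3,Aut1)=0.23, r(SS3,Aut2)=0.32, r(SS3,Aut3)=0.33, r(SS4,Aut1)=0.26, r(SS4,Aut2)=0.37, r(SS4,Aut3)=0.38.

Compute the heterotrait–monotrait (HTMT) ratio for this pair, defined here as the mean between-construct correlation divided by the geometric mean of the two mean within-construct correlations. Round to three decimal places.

0.453

Mean between = 3.79/12 = 0.3158.
Mean within-SS = 3.97/6 = 0.6617; mean within-Aut = 2.20/3 = 0.7333.
Geometric mean = √(0.6617 × 0.7333) = 0.6966.
HTMT = 0.3158 / 0.6966 = 0.453.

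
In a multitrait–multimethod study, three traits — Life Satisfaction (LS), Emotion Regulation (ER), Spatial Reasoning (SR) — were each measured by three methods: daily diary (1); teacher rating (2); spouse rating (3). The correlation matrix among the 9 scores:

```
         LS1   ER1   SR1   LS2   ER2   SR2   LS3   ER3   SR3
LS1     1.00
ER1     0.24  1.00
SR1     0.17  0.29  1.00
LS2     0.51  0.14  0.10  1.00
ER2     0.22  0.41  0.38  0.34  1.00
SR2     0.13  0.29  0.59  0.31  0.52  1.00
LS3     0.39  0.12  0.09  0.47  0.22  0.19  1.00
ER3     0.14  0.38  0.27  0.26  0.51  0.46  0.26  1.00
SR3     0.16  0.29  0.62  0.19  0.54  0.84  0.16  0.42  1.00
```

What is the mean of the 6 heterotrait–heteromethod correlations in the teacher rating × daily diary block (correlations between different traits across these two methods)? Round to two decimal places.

HTHM values (method 2 × method 1): 0.14, 0.10, 0.22, 0.38, 0.13, 0.29; mean = 1.26/6 = 0.21.

0.21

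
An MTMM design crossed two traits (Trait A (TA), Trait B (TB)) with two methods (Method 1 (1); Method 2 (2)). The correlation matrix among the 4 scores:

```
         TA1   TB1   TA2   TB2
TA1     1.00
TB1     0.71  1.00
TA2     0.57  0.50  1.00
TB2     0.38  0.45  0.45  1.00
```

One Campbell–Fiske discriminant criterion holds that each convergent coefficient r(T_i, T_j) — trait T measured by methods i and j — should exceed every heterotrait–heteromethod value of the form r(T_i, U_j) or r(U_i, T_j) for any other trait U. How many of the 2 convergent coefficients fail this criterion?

Convergent coefficients and their comparison sets:
TA (methods 1·2): 0.57 vs {0.38, 0.50} → pass.
TB (methods 1·2): 0.45 vs {0.50, 0.38} → fail.
1 of 2 fail.

1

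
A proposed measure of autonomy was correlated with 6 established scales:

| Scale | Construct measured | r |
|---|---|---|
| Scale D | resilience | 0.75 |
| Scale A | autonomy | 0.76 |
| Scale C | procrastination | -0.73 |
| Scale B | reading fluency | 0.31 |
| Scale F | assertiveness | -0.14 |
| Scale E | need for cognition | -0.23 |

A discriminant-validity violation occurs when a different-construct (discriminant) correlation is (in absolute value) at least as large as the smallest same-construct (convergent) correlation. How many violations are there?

Convergent (same construct = autonomy): Scale A.
Smallest convergent = 0.76. Discriminant |r|: 0.75, 0.73, 0.31, 0.14, 0.23; count ≥ 0.76 → 0.

0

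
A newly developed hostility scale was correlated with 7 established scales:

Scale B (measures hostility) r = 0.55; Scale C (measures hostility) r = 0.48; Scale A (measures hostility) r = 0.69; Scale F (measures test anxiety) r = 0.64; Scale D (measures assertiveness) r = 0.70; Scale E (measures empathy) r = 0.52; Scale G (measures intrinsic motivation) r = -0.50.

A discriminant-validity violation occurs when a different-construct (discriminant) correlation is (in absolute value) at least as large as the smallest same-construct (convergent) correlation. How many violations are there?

4

Convergent (same construct = hostility): Scale B, Scale C, Scale A.
Smallest convergent = 0.48. Discriminant |r|: 0.64, 0.70, 0.52, 0.50; count ≥ 0.48 → 4.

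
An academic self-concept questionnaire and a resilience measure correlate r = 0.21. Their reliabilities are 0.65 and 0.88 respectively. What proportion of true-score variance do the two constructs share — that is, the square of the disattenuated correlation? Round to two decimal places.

Disattenuated r = 0.21 / √(0.65 × 0.88) = 0.21 / 0.7563 = 0.2777.
Shared true-score variance = 0.2777² = 0.0771 ≈ 0.08.

0.08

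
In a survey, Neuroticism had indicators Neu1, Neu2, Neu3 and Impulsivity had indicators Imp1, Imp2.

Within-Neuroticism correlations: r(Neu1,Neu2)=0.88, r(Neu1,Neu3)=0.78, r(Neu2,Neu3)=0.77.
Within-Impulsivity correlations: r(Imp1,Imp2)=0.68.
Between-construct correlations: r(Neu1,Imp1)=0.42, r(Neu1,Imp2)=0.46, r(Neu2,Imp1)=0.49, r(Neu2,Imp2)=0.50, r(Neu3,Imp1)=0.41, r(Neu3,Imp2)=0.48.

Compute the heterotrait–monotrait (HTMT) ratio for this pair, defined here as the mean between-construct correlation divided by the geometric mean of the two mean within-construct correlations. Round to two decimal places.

0.62

Mean heterotrait r = 2.76/6 = 0.4600.
Mean within-Neu = 2.43/3 = 0.8100; mean within-Imp = 0.68/1 = 0.6800.
Geometric mean = √(0.8100 × 0.6800) = 0.7422.
HTMT = 0.4600 / 0.7422 = 0.62.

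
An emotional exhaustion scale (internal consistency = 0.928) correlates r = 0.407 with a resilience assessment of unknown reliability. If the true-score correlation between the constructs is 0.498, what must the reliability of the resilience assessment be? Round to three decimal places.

r_true = r_obs / √(r_xx · r_yy) ⇒ 0.498 = 0.407 / √(0.928 · r_yy).
√(0.928 · r_yy) = 0.407 / 0.498 = 0.8173; 0.928 · r_yy = 0.6680; r_yy = 0.6680 / 0.928 ≈ 0.720.

0.720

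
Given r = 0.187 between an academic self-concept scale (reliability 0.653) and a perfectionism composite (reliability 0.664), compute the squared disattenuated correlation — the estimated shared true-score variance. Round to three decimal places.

0.081

Disattenuated r = 0.187 / √(0.653 × 0.664) = 0.187 / 0.6585 = 0.2840.
Shared true-score variance = 0.2840² = 0.0807 ≈ 0.081.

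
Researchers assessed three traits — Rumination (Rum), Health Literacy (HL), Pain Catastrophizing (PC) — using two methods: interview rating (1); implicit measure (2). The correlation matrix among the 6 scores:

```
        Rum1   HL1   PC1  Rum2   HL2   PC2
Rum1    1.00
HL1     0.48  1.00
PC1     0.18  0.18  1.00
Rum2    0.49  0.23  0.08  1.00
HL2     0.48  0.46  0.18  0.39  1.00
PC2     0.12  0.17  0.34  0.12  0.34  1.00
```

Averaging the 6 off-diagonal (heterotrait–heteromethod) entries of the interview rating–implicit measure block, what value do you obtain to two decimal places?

HTHM values (method 1 × method 2): 0.48, 0.12, 0.23, 0.17, 0.08, 0.18; mean = 1.26/6 = 0.21.

0.21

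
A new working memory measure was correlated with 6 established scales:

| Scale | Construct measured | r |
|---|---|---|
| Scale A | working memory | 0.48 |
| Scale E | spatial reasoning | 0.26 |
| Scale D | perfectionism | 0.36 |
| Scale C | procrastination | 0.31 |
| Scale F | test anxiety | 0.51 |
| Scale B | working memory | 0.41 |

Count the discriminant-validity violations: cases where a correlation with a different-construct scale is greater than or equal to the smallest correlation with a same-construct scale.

1

Convergent (same construct = working memory): Scale A, Scale B.
Smallest convergent = 0.41. Discriminant values: 0.26, 0.36, 0.31, 0.51; count ≥ 0.41 → 1.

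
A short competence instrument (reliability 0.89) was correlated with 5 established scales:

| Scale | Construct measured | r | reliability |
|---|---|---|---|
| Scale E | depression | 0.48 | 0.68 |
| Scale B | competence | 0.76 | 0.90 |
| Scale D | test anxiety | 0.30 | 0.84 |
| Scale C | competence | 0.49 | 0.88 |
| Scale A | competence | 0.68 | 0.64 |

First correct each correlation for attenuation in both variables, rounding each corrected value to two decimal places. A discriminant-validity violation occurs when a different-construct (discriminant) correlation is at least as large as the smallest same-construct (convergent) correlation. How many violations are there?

Disattenuated r (r / √(r_scale · r_new)):
  Scale E (disc): 0.48 / √(0.68·0.89) = 0.62
  Scale B (conv): 0.76 / √(0.90·0.89) = 0.85
  Scale D (disc): 0.30 / √(0.84·0.89) = 0.35
  Scale C (conv): 0.49 / √(0.88·0.89) = 0.55
  Scale A (conv): 0.68 / √(0.64·0.89) = 0.90
Smallest convergent = 0.55. Discriminant values: 0.62, 0.35; count ≥ 0.55 → 1.

1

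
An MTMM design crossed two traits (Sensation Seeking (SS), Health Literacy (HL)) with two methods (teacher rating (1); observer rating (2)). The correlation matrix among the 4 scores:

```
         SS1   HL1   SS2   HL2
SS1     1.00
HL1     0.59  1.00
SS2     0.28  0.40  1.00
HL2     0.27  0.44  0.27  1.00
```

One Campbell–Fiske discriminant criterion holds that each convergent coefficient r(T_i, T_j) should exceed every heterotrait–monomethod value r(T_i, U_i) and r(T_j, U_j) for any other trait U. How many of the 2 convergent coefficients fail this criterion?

2

Convergent coefficients and their comparison sets:
SS (methods 1·2): 0.28 vs {0.59, 0.27} → fail.
HL (methods 1·2): 0.44 vs {0.59, 0.27} → fail.
2 of 2 fail.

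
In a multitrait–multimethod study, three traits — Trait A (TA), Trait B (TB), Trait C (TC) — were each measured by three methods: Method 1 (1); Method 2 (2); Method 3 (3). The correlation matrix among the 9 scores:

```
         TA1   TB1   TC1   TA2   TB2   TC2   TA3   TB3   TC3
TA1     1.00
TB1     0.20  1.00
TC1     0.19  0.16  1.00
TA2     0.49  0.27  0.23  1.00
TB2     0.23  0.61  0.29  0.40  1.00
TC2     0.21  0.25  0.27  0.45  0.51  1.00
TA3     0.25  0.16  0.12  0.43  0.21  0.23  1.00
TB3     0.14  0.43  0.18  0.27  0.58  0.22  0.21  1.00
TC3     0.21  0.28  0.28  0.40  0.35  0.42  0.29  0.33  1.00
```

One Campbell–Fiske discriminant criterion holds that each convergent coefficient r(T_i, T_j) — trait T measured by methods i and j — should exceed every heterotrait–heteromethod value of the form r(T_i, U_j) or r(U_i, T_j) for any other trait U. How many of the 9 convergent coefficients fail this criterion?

Each convergent coefficient versus the relevant comparison correlations:
TA (methods 1·2): 0.49 vs {0.23, 0.27, 0.21, 0.23} → pass.
TA (methods 1·3): 0.25 vs {0.14, 0.16, 0.21, 0.12} → pass.
TA (methods 2·3): 0.43 vs {0.27, 0.21, 0.40, 0.23} → pass.
TB (methods 1·2): 0.61 vs {0.27, 0.23, 0.25, 0.29} → pass.
TB (methods 1·3): 0.43 vs {0.16, 0.14, 0.28, 0.18} → pass.
TB (methods 2·3): 0.58 vs {0.21, 0.27, 0.35, 0.22} → pass.
TC (methods 1·2): 0.27 vs {0.23, 0.21, 0.29, 0.25} → fail.
TC (methods 1·3): 0.28 vs {0.12, 0.21, 0.18, 0.28} → fail.
TC (methods 2·3): 0.42 vs {0.23, 0.40, 0.22, 0.35} → pass.
2 of 9 fail.

2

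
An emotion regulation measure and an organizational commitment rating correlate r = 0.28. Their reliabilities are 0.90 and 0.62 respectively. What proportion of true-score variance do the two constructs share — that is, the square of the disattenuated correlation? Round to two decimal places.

0.14

Disattenuated r = 0.28 / √(0.90 × 0.62) = 0.28 / 0.7470 = 0.3748.
Shared true-score variance = 0.3748² = 0.1405 ≈ 0.14.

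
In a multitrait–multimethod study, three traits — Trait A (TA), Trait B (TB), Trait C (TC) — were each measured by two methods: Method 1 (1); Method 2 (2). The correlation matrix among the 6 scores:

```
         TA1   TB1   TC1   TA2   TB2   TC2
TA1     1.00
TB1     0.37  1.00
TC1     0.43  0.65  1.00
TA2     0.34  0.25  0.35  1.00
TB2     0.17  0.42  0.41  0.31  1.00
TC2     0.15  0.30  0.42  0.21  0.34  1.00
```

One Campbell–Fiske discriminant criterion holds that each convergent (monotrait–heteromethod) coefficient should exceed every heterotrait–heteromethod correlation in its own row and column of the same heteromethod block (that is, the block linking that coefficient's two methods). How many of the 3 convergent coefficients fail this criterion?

1

Convergent coefficients and their comparison sets:
TA (methods 1·2): 0.34 vs {0.17, 0.25, 0.15, 0.35} → fail.
TB (methods 1·2): 0.42 vs {0.25, 0.17, 0.30, 0.41} → pass.
TC (methods 1·2): 0.42 vs {0.35, 0.15, 0.41, 0.30} → pass.
1 of 3 fail.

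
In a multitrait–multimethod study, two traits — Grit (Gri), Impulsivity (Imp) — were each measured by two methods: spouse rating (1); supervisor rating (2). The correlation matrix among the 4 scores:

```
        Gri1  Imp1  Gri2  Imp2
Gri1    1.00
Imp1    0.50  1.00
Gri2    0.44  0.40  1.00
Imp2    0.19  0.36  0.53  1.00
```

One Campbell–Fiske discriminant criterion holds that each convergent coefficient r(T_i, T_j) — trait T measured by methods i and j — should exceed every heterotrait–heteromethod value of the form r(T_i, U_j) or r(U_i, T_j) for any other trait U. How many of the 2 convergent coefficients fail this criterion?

1

Each convergent coefficient versus the relevant comparison correlations:
Gri (methods 1·2): 0.44 vs {0.19, 0.40} → pass.
Imp (methods 1·2): 0.36 vs {0.40, 0.19} → fail.
1 of 2 fail.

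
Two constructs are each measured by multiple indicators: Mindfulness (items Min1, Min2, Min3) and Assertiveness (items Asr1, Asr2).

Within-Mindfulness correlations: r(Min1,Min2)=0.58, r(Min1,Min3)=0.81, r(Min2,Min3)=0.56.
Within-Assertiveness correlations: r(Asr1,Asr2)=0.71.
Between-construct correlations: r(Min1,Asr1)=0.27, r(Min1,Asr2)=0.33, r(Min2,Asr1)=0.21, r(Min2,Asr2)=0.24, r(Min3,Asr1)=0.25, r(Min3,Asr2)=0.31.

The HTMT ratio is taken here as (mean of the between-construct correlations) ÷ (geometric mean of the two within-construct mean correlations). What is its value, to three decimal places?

Mean heterotrait r = 1.61/6 = 0.2683.
Mean within-Min = 1.95/3 = 0.6500; mean within-Asr = 0.71/1 = 0.7100.
Geometric mean = √(0.6500 × 0.7100) = 0.6793.
HTMT = 0.2683 / 0.6793 = 0.395.

0.395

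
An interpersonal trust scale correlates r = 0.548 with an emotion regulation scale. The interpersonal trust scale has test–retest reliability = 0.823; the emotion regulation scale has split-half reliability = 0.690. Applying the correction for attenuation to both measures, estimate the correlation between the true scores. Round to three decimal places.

r_true = r_obs / √(r_xx · r_yy) = 0.548 / √(0.823 × 0.690) = 0.548 / √0.567870 = 0.548 / 0.7536 ≈ 0.727.

0.727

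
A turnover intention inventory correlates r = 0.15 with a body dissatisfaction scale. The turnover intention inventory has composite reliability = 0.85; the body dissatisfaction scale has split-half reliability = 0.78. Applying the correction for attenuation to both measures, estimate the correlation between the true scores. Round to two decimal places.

r_true = r_obs / √(r_xx · r_yy) = 0.15 / √(0.85 × 0.78) = 0.15 / √0.6630 = 0.15 / 0.8142 ≈ 0.18.

0.18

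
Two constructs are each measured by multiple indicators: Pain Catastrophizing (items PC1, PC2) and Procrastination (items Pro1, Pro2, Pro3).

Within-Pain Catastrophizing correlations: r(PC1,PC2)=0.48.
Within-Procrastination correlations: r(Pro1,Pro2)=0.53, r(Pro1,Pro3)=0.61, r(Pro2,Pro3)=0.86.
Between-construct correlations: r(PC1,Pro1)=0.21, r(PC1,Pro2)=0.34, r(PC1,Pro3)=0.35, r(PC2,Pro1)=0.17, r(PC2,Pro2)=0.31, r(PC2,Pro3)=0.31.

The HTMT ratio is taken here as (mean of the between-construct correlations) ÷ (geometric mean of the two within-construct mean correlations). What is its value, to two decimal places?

Mean heterotrait r = 1.69/6 = 0.2817.
Mean within-PC = 0.48/1 = 0.4800; mean within-Pro = 2.00/3 = 0.6667.
Geometric mean = √(0.4800 × 0.6667) = 0.5657.
HTMT = 0.2817 / 0.5657 = 0.50.

0.50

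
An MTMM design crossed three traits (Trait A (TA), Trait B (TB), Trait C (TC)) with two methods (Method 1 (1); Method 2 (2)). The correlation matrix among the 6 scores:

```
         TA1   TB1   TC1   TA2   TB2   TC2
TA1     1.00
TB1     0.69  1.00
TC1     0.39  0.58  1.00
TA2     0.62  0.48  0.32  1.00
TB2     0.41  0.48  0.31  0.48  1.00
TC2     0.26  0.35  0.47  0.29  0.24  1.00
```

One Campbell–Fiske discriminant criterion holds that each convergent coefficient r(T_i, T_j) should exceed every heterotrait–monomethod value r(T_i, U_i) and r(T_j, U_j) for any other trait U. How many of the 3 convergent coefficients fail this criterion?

3

Convergent coefficients and their comparison sets:
TA (methods 1·2): 0.62 vs {0.69, 0.48, 0.39, 0.29} → fail.
TB (methods 1·2): 0.48 vs {0.69, 0.48, 0.58, 0.24} → fail.
TC (methods 1·2): 0.47 vs {0.39, 0.29, 0.58, 0.24} → fail.
3 of 3 fail.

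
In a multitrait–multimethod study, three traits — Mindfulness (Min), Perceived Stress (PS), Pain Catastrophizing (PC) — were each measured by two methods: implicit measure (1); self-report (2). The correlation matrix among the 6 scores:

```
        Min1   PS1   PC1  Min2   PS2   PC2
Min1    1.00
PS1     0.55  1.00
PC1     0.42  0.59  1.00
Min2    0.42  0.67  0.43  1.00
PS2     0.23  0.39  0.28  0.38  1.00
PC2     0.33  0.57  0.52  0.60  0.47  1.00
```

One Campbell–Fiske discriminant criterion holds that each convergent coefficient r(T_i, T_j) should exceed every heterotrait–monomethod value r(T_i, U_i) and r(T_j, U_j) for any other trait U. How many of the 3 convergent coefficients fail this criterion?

3

Checking each validity diagonal entry against its comparison values:
Min (methods 1·2): 0.42 vs {0.55, 0.38, 0.42, 0.60} → fail.
PS (methods 1·2): 0.39 vs {0.55, 0.38, 0.59, 0.47} → fail.
PC (methods 1·2): 0.52 vs {0.42, 0.60, 0.59, 0.47} → fail.
3 of 3 fail.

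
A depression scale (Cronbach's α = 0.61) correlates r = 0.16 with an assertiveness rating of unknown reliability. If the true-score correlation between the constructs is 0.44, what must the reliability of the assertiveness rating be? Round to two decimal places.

0.22

r_true = r_obs / √(r_xx · r_yy) ⇒ 0.44 = 0.16 / √(0.61 · r_yy).
√(0.61 · r_yy) = 0.16 / 0.44 = 0.3636; 0.61 · r_yy = 0.1322; r_yy = 0.1322 / 0.61 ≈ 0.22.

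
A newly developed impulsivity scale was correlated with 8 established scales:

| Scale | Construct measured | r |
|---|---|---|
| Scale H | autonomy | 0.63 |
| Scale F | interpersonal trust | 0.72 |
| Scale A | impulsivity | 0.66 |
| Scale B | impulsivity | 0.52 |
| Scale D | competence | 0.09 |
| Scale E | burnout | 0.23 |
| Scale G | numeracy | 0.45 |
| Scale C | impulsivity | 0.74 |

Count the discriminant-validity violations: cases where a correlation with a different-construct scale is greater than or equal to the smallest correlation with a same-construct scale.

2

Convergent (same construct = impulsivity): Scale A, Scale B, Scale C.
Smallest convergent = 0.52. Discriminant values: 0.63, 0.72, 0.09, 0.23, 0.45; count ≥ 0.52 → 2.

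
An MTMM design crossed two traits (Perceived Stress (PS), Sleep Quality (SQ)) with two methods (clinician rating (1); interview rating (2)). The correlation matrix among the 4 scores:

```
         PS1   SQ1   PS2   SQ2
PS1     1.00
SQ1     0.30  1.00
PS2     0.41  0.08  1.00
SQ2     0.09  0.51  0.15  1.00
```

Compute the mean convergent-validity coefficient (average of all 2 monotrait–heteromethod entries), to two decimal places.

0.46

Convergent values: 0.41, 0.51; mean = 0.92/2 = 0.46.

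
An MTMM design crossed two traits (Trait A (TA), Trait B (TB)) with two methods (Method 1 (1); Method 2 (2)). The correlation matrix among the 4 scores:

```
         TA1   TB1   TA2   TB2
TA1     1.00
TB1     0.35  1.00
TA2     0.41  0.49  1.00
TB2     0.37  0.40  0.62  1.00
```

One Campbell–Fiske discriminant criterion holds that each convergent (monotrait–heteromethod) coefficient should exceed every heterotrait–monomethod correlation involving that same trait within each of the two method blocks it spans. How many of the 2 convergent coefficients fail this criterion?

2

Each convergent coefficient versus the relevant comparison correlations:
TA (methods 1·2): 0.41 vs {0.35, 0.62} → fail.
TB (methods 1·2): 0.40 vs {0.35, 0.62} → fail.
2 of 2 fail.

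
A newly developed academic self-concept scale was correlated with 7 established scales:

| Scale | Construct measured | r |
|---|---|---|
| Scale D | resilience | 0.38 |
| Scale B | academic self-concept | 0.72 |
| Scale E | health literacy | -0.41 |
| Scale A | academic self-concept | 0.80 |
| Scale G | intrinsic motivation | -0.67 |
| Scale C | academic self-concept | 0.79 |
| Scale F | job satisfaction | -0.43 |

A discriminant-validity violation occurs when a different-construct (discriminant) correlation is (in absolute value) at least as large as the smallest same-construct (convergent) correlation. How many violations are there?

Convergent (same construct = academic self-concept): Scale B, Scale A, Scale C.
Smallest convergent = 0.72. Discriminant |r|: 0.38, 0.41, 0.67, 0.43; count ≥ 0.72 → 0.

0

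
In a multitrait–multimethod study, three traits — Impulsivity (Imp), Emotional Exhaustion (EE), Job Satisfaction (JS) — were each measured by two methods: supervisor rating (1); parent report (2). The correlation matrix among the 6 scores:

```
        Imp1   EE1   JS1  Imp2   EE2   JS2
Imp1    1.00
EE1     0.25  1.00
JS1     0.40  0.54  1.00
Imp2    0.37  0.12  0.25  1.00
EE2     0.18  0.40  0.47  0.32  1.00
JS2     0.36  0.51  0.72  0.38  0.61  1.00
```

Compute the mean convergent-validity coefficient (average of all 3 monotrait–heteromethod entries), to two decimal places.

0.50

Convergent values: 0.37, 0.40, 0.72; mean = 1.49/3 = 0.50.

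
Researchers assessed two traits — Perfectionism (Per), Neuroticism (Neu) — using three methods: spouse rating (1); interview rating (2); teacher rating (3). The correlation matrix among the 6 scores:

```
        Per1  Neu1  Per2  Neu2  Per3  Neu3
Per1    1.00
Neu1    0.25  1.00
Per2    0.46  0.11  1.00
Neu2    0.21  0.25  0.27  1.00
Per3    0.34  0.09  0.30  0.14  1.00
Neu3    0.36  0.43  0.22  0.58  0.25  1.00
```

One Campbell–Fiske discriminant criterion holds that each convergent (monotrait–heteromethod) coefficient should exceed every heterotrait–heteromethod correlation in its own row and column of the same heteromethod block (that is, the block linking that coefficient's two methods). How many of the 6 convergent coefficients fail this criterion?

Convergent coefficients and their comparison sets:
Per (methods 1·2): 0.46 vs {0.21, 0.11} → pass.
Per (methods 1·3): 0.34 vs {0.36, 0.09} → fail.
Per (methods 2·3): 0.30 vs {0.22, 0.14} → pass.
Neu (methods 1·2): 0.25 vs {0.11, 0.21} → pass.
Neu (methods 1·3): 0.43 vs {0.09, 0.36} → pass.
Neu (methods 2·3): 0.58 vs {0.14, 0.22} → pass.
1 of 6 fail.

1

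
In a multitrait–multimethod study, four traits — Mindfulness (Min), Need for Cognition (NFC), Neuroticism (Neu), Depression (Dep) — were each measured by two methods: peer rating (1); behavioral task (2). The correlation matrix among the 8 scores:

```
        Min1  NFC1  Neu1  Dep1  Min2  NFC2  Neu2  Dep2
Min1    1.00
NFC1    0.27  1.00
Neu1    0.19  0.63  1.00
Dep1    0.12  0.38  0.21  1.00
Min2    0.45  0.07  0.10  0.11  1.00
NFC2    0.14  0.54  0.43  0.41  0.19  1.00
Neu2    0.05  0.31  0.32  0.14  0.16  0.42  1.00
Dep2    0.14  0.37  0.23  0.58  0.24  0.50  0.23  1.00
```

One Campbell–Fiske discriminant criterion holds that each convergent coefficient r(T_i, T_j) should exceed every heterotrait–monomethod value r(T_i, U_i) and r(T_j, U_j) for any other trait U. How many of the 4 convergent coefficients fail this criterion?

2

Checking each validity diagonal entry against its comparison values:
Min (methods 1·2): 0.45 vs {0.27, 0.19, 0.19, 0.16, 0.12, 0.24} → pass.
NFC (methods 1·2): 0.54 vs {0.27, 0.19, 0.63, 0.42, 0.38, 0.50} → fail.
Neu (methods 1·2): 0.32 vs {0.19, 0.16, 0.63, 0.42, 0.21, 0.23} → fail.
Dep (methods 1·2): 0.58 vs {0.12, 0.24, 0.38, 0.50, 0.21, 0.23} → pass.
2 of 4 fail.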